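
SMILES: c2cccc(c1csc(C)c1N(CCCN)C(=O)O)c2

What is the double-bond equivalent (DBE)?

8

Molecular formula from the SMILES: C15H18N2O2S.
DoU = (2C + 2 + N − H − X)/2 = (2·15 + 2 + 2 − 18 − 0)/2 = 16/2 = 8.
(Structurally: 2 ring(s) + 6 π bond(s) = 8.)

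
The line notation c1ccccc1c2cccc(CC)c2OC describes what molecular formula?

Heavy atoms from the SMILES: 15 C, 1 O.
Implicit hydrogens by atom environment:
  8 × C (aromatic): 1 H each → 8
  4 × C (aromatic): no H
  2 × C: 3 H each → 6
  1 × C: 2 H
  1 × O: no H
  Total hydrogens = 16.
Molecular formula: C15H16O

C15H16O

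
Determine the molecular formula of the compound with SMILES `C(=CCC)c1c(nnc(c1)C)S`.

C9H12N2S

Heavy atoms from the SMILES: 9 C, 2 N, 1 S.
Implicit hydrogens by atom environment:
  3 × C (aromatic): no H
  2 × C: 3 H each → 6
  2 × C: 1 H each → 2
  2 × N (aromatic): no H
  1 × C: 2 H
  1 × C (aromatic): 1 H
  1 × S: 1 H
  Total hydrogens = 12.
Molecular formula: C9H12N2S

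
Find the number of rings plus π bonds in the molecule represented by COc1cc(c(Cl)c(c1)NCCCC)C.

4

Molecular formula from the SMILES: C12H18ClNO.
DoU = (2C + 2 + N − H − X)/2 = (2·12 + 2 + 1 − 18 − 1)/2 = 8/2 = 4.
(Structurally: 1 ring(s) + 3 π bond(s) = 4.)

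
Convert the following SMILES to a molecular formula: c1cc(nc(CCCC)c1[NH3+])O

C9H15N2O+

Heavy atoms from the SMILES: 9 C, 2 N, 1 O.
Implicit hydrogens by atom environment:
  3 × C: 2 H each → 6
  3 × C (aromatic): no H
  2 × C (aromatic): 1 H each → 2
  1 × C: 3 H
  1 × N (charge +1): 3 H
  1 × N (aromatic): no H
  1 × O: 1 H
  Total hydrogens = 15.
Net charge +1.
Molecular formula: C9H15N2O+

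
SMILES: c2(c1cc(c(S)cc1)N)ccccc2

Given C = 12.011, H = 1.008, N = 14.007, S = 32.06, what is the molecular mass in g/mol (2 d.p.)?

201.29

Molecular formula: C12H11NS.
M = 12×12.011 + 11×1.008 + 1×14.007 + 1×32.06 = 201.29 g/mol.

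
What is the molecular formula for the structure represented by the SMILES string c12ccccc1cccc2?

Heavy atoms from the SMILES: 10 C.
Implicit hydrogens by atom environment:
  8 × C (aromatic): 1 H each → 8
  2 × C (aromatic): no H
  Total hydrogens = 8.
Molecular formula: C10H8

C10H8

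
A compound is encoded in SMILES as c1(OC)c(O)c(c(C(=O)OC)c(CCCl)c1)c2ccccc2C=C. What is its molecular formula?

C19H19ClO4

Heavy atoms from the SMILES: 19 C, 1 Cl, 4 O.
Implicit hydrogens by atom environment:
  7 × C (aromatic): no H
  5 × C (aromatic): 1 H each → 5
  3 × C: 2 H each → 6
  3 × O: no H
  2 × C: 3 H each → 6
  1 × C: 1 H
  1 × C: no H
  1 × Cl: no H
  1 × O: 1 H
  Total hydrogens = 19.
Molecular formula: C19H19ClO4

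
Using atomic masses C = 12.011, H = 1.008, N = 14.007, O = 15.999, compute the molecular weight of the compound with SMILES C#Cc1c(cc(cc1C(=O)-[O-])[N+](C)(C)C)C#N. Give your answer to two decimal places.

Molecular formula: C13H12N2O2.
M = 13×12.011 + 12×1.008 + 2×14.007 + 2×15.999 = 228.25 g/mol.

228.25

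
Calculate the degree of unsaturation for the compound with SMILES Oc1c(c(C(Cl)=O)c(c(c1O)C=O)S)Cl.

Molecular formula from the SMILES: C8H4Cl2O4S.
DoU = (2C + 2 + N − H − X)/2 = (2·8 + 2 + 0 − 4 − 2)/2 = 12/2 = 6.
(Structurally: 1 ring(s) + 5 π bond(s) = 6.)

6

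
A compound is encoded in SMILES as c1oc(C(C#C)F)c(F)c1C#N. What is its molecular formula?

Heavy atoms from the SMILES: 8 C, 2 F, 1 N, 1 O.
Implicit hydrogens by atom environment:
  3 × C (aromatic): no H
  2 × C: 1 H each → 2
  2 × C: no H
  2 × F: no H
  1 × C (aromatic): 1 H
  1 × N: no H
  1 × O (aromatic): no H
  Total hydrogens = 3.
Molecular formula: C8H3F2NO

C8H3F2NO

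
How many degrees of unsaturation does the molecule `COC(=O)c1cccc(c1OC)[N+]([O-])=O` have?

6

Molecular formula from the SMILES: C9H9NO5.
DoU = (2C + 2 + N − H − X)/2 = (2·9 + 2 + 1 − 9 − 0)/2 = 12/2 = 6.
(Structurally: 1 ring(s) + 5 π bond(s) = 6.)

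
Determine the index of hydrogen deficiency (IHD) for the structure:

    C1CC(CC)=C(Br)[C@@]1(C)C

Molecular formula from the SMILES: C9H15Br.
DoU = (2C + 2 + N − H − X)/2 = (2·9 + 2 + 0 − 15 − 1)/2 = 4/2 = 2.
(Structurally: 1 ring(s) + 1 π bond(s) = 2.)

2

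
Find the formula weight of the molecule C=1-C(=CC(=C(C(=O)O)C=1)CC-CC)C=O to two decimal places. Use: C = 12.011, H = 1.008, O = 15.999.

Molecular formula: C12H14O3.
M = 12×12.011 + 14×1.008 + 3×15.999 = 206.24 g/mol.

206.24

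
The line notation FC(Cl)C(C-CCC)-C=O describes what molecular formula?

Heavy atoms from the SMILES: 7 C, 1 Cl, 1 F, 1 O.
Implicit hydrogens by atom environment:
  3 × C: 2 H each → 6
  3 × C: 1 H each → 3
  1 × C: 3 H
  1 × Cl: no H
  1 × F: no H
  1 × O: no H
  Total hydrogens = 12.
Molecular formula: C7H12ClFO

C7H12ClFO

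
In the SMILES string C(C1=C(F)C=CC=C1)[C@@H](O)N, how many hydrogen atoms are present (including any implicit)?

Hydrogens are implicit in SMILES; fill each atom to its normal valence:
  4 × C (aromatic): 1 H each → 4
  2 × C (aromatic): no H
  1 × C: 2 H
  1 × C: 1 H
  1 × F: no H
  1 × N: 2 H
  1 × O: 1 H
  Total hydrogens = 10.

10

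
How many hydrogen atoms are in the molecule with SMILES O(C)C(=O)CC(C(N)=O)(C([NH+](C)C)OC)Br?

Hydrogens are implicit in SMILES; fill each atom to its normal valence:
  4 × C: 3 H each → 12
  4 × O: no H
  3 × C: no H
  1 × Br: no H
  1 × C: 2 H
  1 × C: 1 H
  1 × N: 2 H
  1 × N (charge +1): 1 H
  Total hydrogens = 18.

18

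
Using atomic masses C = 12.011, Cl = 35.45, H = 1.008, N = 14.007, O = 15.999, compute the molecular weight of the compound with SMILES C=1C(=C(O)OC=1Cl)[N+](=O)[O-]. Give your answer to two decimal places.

Molecular formula: C4H2ClNO4.
M = 4×12.011 + 1×35.45 + 2×1.008 + 1×14.007 + 4×15.999 = 163.51 g/mol.

163.51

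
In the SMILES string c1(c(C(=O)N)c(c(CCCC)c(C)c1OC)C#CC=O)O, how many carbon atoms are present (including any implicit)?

The symbol for carbon appears 16 times in the SMILES. Lowercase c denotes aromatic carbon and counts toward C.

16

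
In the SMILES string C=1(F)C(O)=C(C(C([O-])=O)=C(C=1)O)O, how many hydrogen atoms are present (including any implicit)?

Hydrogens are implicit in SMILES; fill each atom to its normal valence:
  5 × C (aromatic): no H
  3 × O: 1 H each → 3
  1 × C (aromatic): 1 H
  1 × C: no H
  1 × F: no H
  1 × O: no H
  1 × O (charge -1): no H
  Total hydrogens = 4.

4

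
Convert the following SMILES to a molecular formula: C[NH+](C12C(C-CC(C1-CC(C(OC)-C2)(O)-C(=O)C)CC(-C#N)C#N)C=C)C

Heavy atoms from the SMILES: 21 C, 3 N, 3 O.
Implicit hydrogens by atom environment:
  6 × C: 2 H each → 12
  6 × C: 1 H each → 6
  5 × C: no H
  4 × C: 3 H each → 12
  2 × N: no H
  2 × O: no H
  1 × N (charge +1): 1 H
  1 × O: 1 H
  Total hydrogens = 32.
Net charge +1.
Molecular formula: C21H32N3O3+

C21H32N3O3+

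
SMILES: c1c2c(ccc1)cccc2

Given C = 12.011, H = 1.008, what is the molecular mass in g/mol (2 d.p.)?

Molecular formula: C10H8.
M = 10×12.011 + 8×1.008 = 128.17 g/mol.

128.17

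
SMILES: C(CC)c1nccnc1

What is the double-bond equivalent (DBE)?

Molecular formula from the SMILES: C7H10N2.
DoU = (2C + 2 + N − H − X)/2 = (2·7 + 2 + 2 − 10 − 0)/2 = 8/2 = 4.
(Structurally: 1 ring(s) + 3 π bond(s) = 4.)

4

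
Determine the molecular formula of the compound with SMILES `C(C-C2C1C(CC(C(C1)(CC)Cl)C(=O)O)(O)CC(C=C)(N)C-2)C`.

Heavy atoms from the SMILES: 18 C, 1 Cl, 1 N, 3 O.
Implicit hydrogens by atom environment:
  8 × C: 2 H each → 16
  4 × C: 1 H each → 4
  4 × C: no H
  2 × C: 3 H each → 6
  2 × O: 1 H each → 2
  1 × Cl: no H
  1 × N: 2 H
  1 × O: no H
  Total hydrogens = 30.
Molecular formula: C18H30ClNO3

C18H30ClNO3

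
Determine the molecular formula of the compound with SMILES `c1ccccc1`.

Heavy atoms from the SMILES: 6 C.
Implicit hydrogens by atom environment:
  6 × C (aromatic): 1 H each → 6
  Total hydrogens = 6.
Molecular formula: C6H6

C6H6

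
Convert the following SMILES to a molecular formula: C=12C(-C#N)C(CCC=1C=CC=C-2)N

C11H12N2

Heavy atoms from the SMILES: 11 C, 2 N.
Implicit hydrogens by atom environment:
  4 × C (aromatic): 1 H each → 4
  2 × C: 2 H each → 4
  2 × C: 1 H each → 2
  2 × C (aromatic): no H
  1 × C: no H
  1 × N: 2 H
  1 × N: no H
  Total hydrogens = 12.
Molecular formula: C11H12N2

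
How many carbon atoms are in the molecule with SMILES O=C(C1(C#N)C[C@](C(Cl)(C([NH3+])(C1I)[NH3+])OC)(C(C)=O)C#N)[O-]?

12

The symbol for carbon appears 12 times in the SMILES. (Cl is a single chlorine, not C + l.)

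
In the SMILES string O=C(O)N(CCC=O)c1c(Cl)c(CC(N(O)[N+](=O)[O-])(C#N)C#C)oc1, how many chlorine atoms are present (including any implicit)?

1

The symbol for chlorine appears 1 time in the SMILES.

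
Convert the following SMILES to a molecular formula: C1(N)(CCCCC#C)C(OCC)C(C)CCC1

Heavy atoms from the SMILES: 15 C, 1 N, 1 O.
Implicit hydrogens by atom environment:
  8 × C: 2 H each → 16
  3 × C: 1 H each → 3
  2 × C: 3 H each → 6
  2 × C: no H
  1 × N: 2 H
  1 × O: no H
  Total hydrogens = 27.
Molecular formula: C15H27NO

C15H27NO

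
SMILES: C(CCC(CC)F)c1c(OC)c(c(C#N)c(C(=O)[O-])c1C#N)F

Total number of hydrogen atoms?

15

Hydrogens are implicit in SMILES; fill each atom to its normal valence:
  6 × C (aromatic): no H
  4 × C: 2 H each → 8
  3 × C: no H
  2 × C: 3 H each → 6
  2 × F: no H
  2 × N: no H
  2 × O: no H
  1 × C: 1 H
  1 × O (charge -1): no H
  Total hydrogens = 15.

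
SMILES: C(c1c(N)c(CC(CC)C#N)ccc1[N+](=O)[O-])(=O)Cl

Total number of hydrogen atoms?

12

Hydrogens are implicit in SMILES; fill each atom to its normal valence:
  4 × C (aromatic): no H
  2 × C: 2 H each → 4
  2 × C (aromatic): 1 H each → 2
  2 × C: no H
  2 × O: no H
  1 × C: 3 H
  1 × C: 1 H
  1 × Cl: no H
  1 × N: 2 H
  1 × N: no H
  1 × N (charge +1): no H
  1 × O (charge -1): no H
  Total hydrogens = 12.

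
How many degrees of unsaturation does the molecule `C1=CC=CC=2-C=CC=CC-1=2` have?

7

Molecular formula from the SMILES: C10H8.
DoU = (2C + 2 + N − H − X)/2 = (2·10 + 2 + 0 − 8 − 0)/2 = 14/2 = 7.
(Structurally: 2 ring(s) + 5 π bond(s) = 7.)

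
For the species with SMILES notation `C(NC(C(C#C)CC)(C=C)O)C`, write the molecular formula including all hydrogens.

Heavy atoms from the SMILES: 10 C, 1 N, 1 O.
Implicit hydrogens by atom environment:
  3 × C: 2 H each → 6
  3 × C: 1 H each → 3
  2 × C: 3 H each → 6
  2 × C: no H
  1 × N: 1 H
  1 × O: 1 H
  Total hydrogens = 17.
Molecular formula: C10H17NO

C10H17NO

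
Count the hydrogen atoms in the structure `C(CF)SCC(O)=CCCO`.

13

Hydrogens are implicit in SMILES; fill each atom to its normal valence:
  5 × C: 2 H each → 10
  2 × O: 1 H each → 2
  1 × C: 1 H
  1 × C: no H
  1 × F: no H
  1 × S: no H
  Total hydrogens = 13.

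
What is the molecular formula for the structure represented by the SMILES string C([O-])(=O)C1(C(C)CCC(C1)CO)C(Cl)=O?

C10H14ClO4-

Heavy atoms from the SMILES: 10 C, 1 Cl, 4 O.
Implicit hydrogens by atom environment:
  4 × C: 2 H each → 8
  3 × C: no H
  2 × C: 1 H each → 2
  2 × O: no H
  1 × C: 3 H
  1 × Cl: no H
  1 × O: 1 H
  1 × O (charge -1): no H
  Total hydrogens = 14.
Net charge -1.
Molecular formula: C10H14ClO4-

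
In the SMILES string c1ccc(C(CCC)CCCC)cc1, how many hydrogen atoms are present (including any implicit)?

22

Hydrogens are implicit in SMILES; fill each atom to its normal valence:
  5 × C: 2 H each → 10
  5 × C (aromatic): 1 H each → 5
  2 × C: 3 H each → 6
  1 × C: 1 H
  1 × C (aromatic): no H
  Total hydrogens = 22.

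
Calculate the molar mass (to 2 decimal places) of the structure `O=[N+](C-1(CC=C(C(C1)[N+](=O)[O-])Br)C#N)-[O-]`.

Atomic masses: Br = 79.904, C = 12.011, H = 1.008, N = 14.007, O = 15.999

Molecular formula: C7H6BrN3O4.
M = 1×79.904 + 7×12.011 + 6×1.008 + 3×14.007 + 4×15.999 = 276.05 g/mol.

276.05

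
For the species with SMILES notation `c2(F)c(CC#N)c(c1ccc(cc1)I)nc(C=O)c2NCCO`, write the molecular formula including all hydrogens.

C16H13FIN3O2

Heavy atoms from the SMILES: 16 C, 1 F, 1 I, 3 N, 2 O.
Implicit hydrogens by atom environment:
  7 × C (aromatic): no H
  4 × C (aromatic): 1 H each → 4
  3 × C: 2 H each → 6
  1 × C: 1 H
  1 × C: no H
  1 × F: no H
  1 × I: no H
  1 × N: 1 H
  1 × N (aromatic): no H
  1 × N: no H
  1 × O: 1 H
  1 × O: no H
  Total hydrogens = 13.
Molecular formula: C16H13FIN3O2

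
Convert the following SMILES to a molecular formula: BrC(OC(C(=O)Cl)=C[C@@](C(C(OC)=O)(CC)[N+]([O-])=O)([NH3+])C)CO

Heavy atoms from the SMILES: 1 Br, 12 C, 1 Cl, 2 N, 7 O.
Implicit hydrogens by atom environment:
  5 × C: no H
  5 × O: no H
  3 × C: 3 H each → 9
  2 × C: 2 H each → 4
  2 × C: 1 H each → 2
  1 × Br: no H
  1 × Cl: no H
  1 × N (charge +1): 3 H
  1 × N (charge +1): no H
  1 × O: 1 H
  1 × O (charge -1): no H
  Total hydrogens = 19.
Net charge +1.
Molecular formula: C12H19BrClN2O7+

C12H19BrClN2O7+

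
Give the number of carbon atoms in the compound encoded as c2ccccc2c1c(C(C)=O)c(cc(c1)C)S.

15

The symbol for carbon appears 15 times in the SMILES. Lowercase c denotes aromatic carbon and counts toward C.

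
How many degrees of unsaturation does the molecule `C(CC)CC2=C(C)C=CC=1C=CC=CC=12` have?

Molecular formula from the SMILES: C15H18.
DoU = (2C + 2 + N − H − X)/2 = (2·15 + 2 + 0 − 18 − 0)/2 = 14/2 = 7.
(Structurally: 2 ring(s) + 5 π bond(s) = 7.)

7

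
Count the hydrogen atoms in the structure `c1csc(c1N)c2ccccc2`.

Hydrogens are implicit in SMILES; fill each atom to its normal valence:
  7 × C (aromatic): 1 H each → 7
  3 × C (aromatic): no H
  1 × N: 2 H
  1 × S (aromatic): no H
  Total hydrogens = 9.

9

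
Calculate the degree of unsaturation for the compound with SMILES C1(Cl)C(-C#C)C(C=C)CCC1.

Molecular formula from the SMILES: C10H13Cl.
DoU = (2C + 2 + N − H − X)/2 = (2·10 + 2 + 0 − 13 − 1)/2 = 8/2 = 4.
(Structurally: 1 ring(s) + 3 π bond(s) = 4.)

4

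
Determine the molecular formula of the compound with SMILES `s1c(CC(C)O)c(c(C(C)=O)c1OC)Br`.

Heavy atoms from the SMILES: 1 Br, 10 C, 3 O, 1 S.
Implicit hydrogens by atom environment:
  4 × C (aromatic): no H
  3 × C: 3 H each → 9
  2 × O: no H
  1 × Br: no H
  1 × C: 2 H
  1 × C: 1 H
  1 × C: no H
  1 × O: 1 H
  1 × S (aromatic): no H
  Total hydrogens = 13.
Molecular formula: C10H13BrO3S

C10H13BrO3S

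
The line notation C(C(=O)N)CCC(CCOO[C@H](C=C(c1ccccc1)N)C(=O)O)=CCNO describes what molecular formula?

Heavy atoms from the SMILES: 19 C, 3 N, 6 O.
Implicit hydrogens by atom environment:
  6 × C: 2 H each → 12
  5 × C (aromatic): 1 H each → 5
  4 × C: no H
  4 × O: no H
  3 × C: 1 H each → 3
  2 × N: 2 H each → 4
  2 × O: 1 H each → 2
  1 × C (aromatic): no H
  1 × N: 1 H
  Total hydrogens = 27.
Molecular formula: C19H27N3O6

C19H27N3O6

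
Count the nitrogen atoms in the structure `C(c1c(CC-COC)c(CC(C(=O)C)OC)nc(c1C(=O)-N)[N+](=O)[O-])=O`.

3

The symbol for nitrogen appears 3 times in the SMILES.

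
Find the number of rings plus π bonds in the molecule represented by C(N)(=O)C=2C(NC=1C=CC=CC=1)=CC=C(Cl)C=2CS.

9

Molecular formula from the SMILES: C14H13ClN2OS.
DoU = (2C + 2 + N − H − X)/2 = (2·14 + 2 + 2 − 13 − 1)/2 = 18/2 = 9.
(Structurally: 2 ring(s) + 7 π bond(s) = 9.)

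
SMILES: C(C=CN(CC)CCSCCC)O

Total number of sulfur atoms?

The symbol for sulfur appears 1 time in the SMILES.

1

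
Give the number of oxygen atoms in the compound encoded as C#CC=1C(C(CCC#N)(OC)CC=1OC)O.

The symbol for oxygen appears 3 times in the SMILES.

3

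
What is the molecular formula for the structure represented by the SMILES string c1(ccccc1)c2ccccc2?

C12H10

Heavy atoms from the SMILES: 12 C.
Implicit hydrogens by atom environment:
  10 × C (aromatic): 1 H each → 10
  2 × C (aromatic): no H
  Total hydrogens = 10.
Molecular formula: C12H10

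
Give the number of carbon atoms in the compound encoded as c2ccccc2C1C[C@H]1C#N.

10

The symbol for carbon appears 10 times in the SMILES. Lowercase c denotes aromatic carbon and counts toward C.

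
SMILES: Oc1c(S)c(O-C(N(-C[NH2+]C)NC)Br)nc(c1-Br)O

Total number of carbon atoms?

9

The symbol for carbon appears 9 times in the SMILES. Lowercase c denotes aromatic carbon and counts toward C.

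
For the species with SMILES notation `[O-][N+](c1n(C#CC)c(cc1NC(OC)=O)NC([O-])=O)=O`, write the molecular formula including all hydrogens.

Heavy atoms from the SMILES: 10 C, 4 N, 6 O.
Implicit hydrogens by atom environment:
  4 × C: no H
  4 × O: no H
  3 × C (aromatic): no H
  2 × C: 3 H each → 6
  2 × N: 1 H each → 2
  2 × O (charge -1): no H
  1 × C (aromatic): 1 H
  1 × N (aromatic): no H
  1 × N (charge +1): no H
  Total hydrogens = 9.
Net charge -1.
Molecular formula: C10H9N4O6-

C10H9N4O6-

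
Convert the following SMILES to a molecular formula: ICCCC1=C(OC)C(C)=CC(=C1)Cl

C11H14ClIO

Heavy atoms from the SMILES: 11 C, 1 Cl, 1 I, 1 O.
Implicit hydrogens by atom environment:
  4 × C (aromatic): no H
  3 × C: 2 H each → 6
  2 × C: 3 H each → 6
  2 × C (aromatic): 1 H each → 2
  1 × Cl: no H
  1 × I: no H
  1 × O: no H
  Total hydrogens = 14.
Molecular formula: C11H14ClIO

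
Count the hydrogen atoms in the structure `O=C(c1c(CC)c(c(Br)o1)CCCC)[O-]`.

Hydrogens are implicit in SMILES; fill each atom to its normal valence:
  4 × C: 2 H each → 8
  4 × C (aromatic): no H
  2 × C: 3 H each → 6
  1 × Br: no H
  1 × C: no H
  1 × O (aromatic): no H
  1 × O: no H
  1 × O (charge -1): no H
  Total hydrogens = 14.

14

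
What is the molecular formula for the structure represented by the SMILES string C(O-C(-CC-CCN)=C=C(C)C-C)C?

C12H23NO

Heavy atoms from the SMILES: 12 C, 1 N, 1 O.
Implicit hydrogens by atom environment:
  6 × C: 2 H each → 12
  3 × C: 3 H each → 9
  3 × C: no H
  1 × N: 2 H
  1 × O: no H
  Total hydrogens = 23.
Molecular formula: C12H23NO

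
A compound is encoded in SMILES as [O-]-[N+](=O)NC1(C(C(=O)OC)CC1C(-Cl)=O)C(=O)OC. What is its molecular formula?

Heavy atoms from the SMILES: 9 C, 1 Cl, 2 N, 7 O.
Implicit hydrogens by atom environment:
  6 × O: no H
  4 × C: no H
  2 × C: 3 H each → 6
  2 × C: 1 H each → 2
  1 × C: 2 H
  1 × Cl: no H
  1 × N: 1 H
  1 × N (charge +1): no H
  1 × O (charge -1): no H
  Total hydrogens = 11.
Molecular formula: C9H11ClN2O7

C9H11ClN2O7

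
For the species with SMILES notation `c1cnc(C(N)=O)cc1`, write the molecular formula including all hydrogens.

Heavy atoms from the SMILES: 6 C, 2 N, 1 O.
Implicit hydrogens by atom environment:
  4 × C (aromatic): 1 H each → 4
  1 × C (aromatic): no H
  1 × C: no H
  1 × N: 2 H
  1 × N (aromatic): no H
  1 × O: no H
  Total hydrogens = 6.
Molecular formula: C6H6N2O

C6H6N2O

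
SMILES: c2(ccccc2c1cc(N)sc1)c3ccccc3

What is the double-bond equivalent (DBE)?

Molecular formula from the SMILES: C16H13NS.
DoU = (2C + 2 + N − H − X)/2 = (2·16 + 2 + 1 − 13 − 0)/2 = 22/2 = 11.
(Structurally: 3 ring(s) + 8 π bond(s) = 11.)

11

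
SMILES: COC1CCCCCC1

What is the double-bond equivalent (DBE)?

1

Molecular formula from the SMILES: C8H16O.
DoU = (2C + 2 + N − H − X)/2 = (2·8 + 2 + 0 − 16 − 0)/2 = 2/2 = 1.
(Structurally: 1 ring(s) + 0 π bond(s) = 1.)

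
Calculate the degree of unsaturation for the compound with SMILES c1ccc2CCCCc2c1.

5

Molecular formula from the SMILES: C10H12.
DoU = (2C + 2 + N − H − X)/2 = (2·10 + 2 + 0 − 12 − 0)/2 = 10/2 = 5.
(Structurally: 2 ring(s) + 3 π bond(s) = 5.)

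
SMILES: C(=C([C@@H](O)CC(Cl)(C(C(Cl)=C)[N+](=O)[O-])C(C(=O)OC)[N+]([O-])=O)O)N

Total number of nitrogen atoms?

3

The symbol for nitrogen appears 3 times in the SMILES.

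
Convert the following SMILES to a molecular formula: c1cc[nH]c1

C4H5N

Heavy atoms from the SMILES: 4 C, 1 N.
Implicit hydrogens by atom environment:
  4 × C (aromatic): 1 H each → 4
  1 × N (aromatic): 1 H
  Total hydrogens = 5.
Molecular formula: C4H5N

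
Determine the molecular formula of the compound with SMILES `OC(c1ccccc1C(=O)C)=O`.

C9H8O3

Heavy atoms from the SMILES: 9 C, 3 O.
Implicit hydrogens by atom environment:
  4 × C (aromatic): 1 H each → 4
  2 × C (aromatic): no H
  2 × C: no H
  2 × O: no H
  1 × C: 3 H
  1 × O: 1 H
  Total hydrogens = 8.
Molecular formula: C9H8O3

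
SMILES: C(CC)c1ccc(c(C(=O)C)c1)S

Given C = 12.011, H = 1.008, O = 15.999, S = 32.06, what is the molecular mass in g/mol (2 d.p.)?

Molecular formula: C11H14OS.
M = 11×12.011 + 14×1.008 + 1×15.999 + 1×32.06 = 194.29 g/mol.

194.29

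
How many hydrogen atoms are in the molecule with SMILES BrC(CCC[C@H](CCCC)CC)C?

25

Hydrogens are implicit in SMILES; fill each atom to its normal valence:
  7 × C: 2 H each → 14
  3 × C: 3 H each → 9
  2 × C: 1 H each → 2
  1 × Br: no H
  Total hydrogens = 25.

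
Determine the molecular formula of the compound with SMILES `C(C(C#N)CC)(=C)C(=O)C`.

C8H11NO

Heavy atoms from the SMILES: 8 C, 1 N, 1 O.
Implicit hydrogens by atom environment:
  3 × C: no H
  2 × C: 3 H each → 6
  2 × C: 2 H each → 4
  1 × C: 1 H
  1 × N: no H
  1 × O: no H
  Total hydrogens = 11.
Molecular formula: C8H11NO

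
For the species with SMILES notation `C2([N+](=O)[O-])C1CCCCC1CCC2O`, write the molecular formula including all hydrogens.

C10H17NO3

Heavy atoms from the SMILES: 10 C, 1 N, 3 O.
Implicit hydrogens by atom environment:
  6 × C: 2 H each → 12
  4 × C: 1 H each → 4
  1 × N (charge +1): no H
  1 × O: 1 H
  1 × O: no H
  1 × O (charge -1): no H
  Total hydrogens = 17.
Molecular formula: C10H17NO3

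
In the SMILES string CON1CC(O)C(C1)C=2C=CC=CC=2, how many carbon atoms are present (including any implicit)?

11

The symbol for carbon appears 11 times in the SMILES.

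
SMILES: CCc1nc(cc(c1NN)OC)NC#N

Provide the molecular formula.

Heavy atoms from the SMILES: 9 C, 5 N, 1 O.
Implicit hydrogens by atom environment:
  4 × C (aromatic): no H
  2 × C: 3 H each → 6
  2 × N: 1 H each → 2
  1 × C: 2 H
  1 × C (aromatic): 1 H
  1 × C: no H
  1 × N: 2 H
  1 × N (aromatic): no H
  1 × N: no H
  1 × O: no H
  Total hydrogens = 13.
Molecular formula: C9H13N5O

C9H13N5O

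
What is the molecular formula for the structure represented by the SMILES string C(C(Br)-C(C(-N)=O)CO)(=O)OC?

C6H10BrNO4

Heavy atoms from the SMILES: 1 Br, 6 C, 1 N, 4 O.
Implicit hydrogens by atom environment:
  3 × O: no H
  2 × C: 1 H each → 2
  2 × C: no H
  1 × Br: no H
  1 × C: 3 H
  1 × C: 2 H
  1 × N: 2 H
  1 × O: 1 H
  Total hydrogens = 10.
Molecular formula: C6H10BrNO4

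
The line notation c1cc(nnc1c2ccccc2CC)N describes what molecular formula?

Heavy atoms from the SMILES: 12 C, 3 N.
Implicit hydrogens by atom environment:
  6 × C (aromatic): 1 H each → 6
  4 × C (aromatic): no H
  2 × N (aromatic): no H
  1 × C: 3 H
  1 × C: 2 H
  1 × N: 2 H
  Total hydrogens = 13.
Molecular formula: C12H13N3

C12H13N3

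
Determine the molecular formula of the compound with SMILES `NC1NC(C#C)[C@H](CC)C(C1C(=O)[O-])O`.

Heavy atoms from the SMILES: 10 C, 2 N, 3 O.
Implicit hydrogens by atom environment:
  6 × C: 1 H each → 6
  2 × C: no H
  1 × C: 3 H
  1 × C: 2 H
  1 × N: 2 H
  1 × N: 1 H
  1 × O: 1 H
  1 × O: no H
  1 × O (charge -1): no H
  Total hydrogens = 15.
Net charge -1.
Molecular formula: C10H15N2O3-

C10H15N2O3-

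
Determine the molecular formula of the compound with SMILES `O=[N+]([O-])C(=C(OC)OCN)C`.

C5H10N2O4

Heavy atoms from the SMILES: 5 C, 2 N, 4 O.
Implicit hydrogens by atom environment:
  3 × O: no H
  2 × C: 3 H each → 6
  2 × C: no H
  1 × C: 2 H
  1 × N: 2 H
  1 × N (charge +1): no H
  1 × O (charge -1): no H
  Total hydrogens = 10.
Molecular formula: C5H10N2O4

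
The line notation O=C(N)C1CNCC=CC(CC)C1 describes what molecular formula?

C10H18N2O

Heavy atoms from the SMILES: 10 C, 2 N, 1 O.
Implicit hydrogens by atom environment:
  4 × C: 2 H each → 8
  4 × C: 1 H each → 4
  1 × C: 3 H
  1 × C: no H
  1 × N: 2 H
  1 × N: 1 H
  1 × O: no H
  Total hydrogens = 18.
Molecular formula: C10H18N2O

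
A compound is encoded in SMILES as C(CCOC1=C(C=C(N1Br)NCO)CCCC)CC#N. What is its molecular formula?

Heavy atoms from the SMILES: 1 Br, 14 C, 3 N, 2 O.
Implicit hydrogens by atom environment:
  8 × C: 2 H each → 16
  3 × C (aromatic): no H
  1 × Br: no H
  1 × C: 3 H
  1 × C (aromatic): 1 H
  1 × C: no H
  1 × N: 1 H
  1 × N (aromatic): no H
  1 × N: no H
  1 × O: 1 H
  1 × O: no H
  Total hydrogens = 22.
Molecular formula: C14H22BrN3O2

C14H22BrN3O2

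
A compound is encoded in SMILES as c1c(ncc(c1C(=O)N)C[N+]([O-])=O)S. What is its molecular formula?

Heavy atoms from the SMILES: 7 C, 3 N, 3 O, 1 S.
Implicit hydrogens by atom environment:
  3 × C (aromatic): no H
  2 × C (aromatic): 1 H each → 2
  2 × O: no H
  1 × C: 2 H
  1 × C: no H
  1 × N: 2 H
  1 × N (aromatic): no H
  1 × N (charge +1): no H
  1 × O (charge -1): no H
  1 × S: 1 H
  Total hydrogens = 7.
Molecular formula: C7H7N3O3S

C7H7N3O3S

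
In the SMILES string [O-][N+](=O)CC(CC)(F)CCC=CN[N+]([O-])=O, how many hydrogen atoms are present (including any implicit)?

14

Hydrogens are implicit in SMILES; fill each atom to its normal valence:
  4 × C: 2 H each → 8
  2 × C: 1 H each → 2
  2 × N (charge +1): no H
  2 × O: no H
  2 × O (charge -1): no H
  1 × C: 3 H
  1 × C: no H
  1 × F: no H
  1 × N: 1 H
  Total hydrogens = 14.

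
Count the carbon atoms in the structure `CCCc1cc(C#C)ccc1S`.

11

The symbol for carbon appears 11 times in the SMILES. Lowercase c denotes aromatic carbon and counts toward C.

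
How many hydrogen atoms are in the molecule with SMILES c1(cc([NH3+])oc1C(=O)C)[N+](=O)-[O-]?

7

Hydrogens are implicit in SMILES; fill each atom to its normal valence:
  3 × C (aromatic): no H
  2 × O: no H
  1 × C: 3 H
  1 × C (aromatic): 1 H
  1 × C: no H
  1 × N (charge +1): 3 H
  1 × N (charge +1): no H
  1 × O (aromatic): no H
  1 × O (charge -1): no H
  Total hydrogens = 7.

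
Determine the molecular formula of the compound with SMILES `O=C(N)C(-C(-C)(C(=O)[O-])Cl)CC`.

C7H11ClNO3-

Heavy atoms from the SMILES: 7 C, 1 Cl, 1 N, 3 O.
Implicit hydrogens by atom environment:
  3 × C: no H
  2 × C: 3 H each → 6
  2 × O: no H
  1 × C: 2 H
  1 × C: 1 H
  1 × Cl: no H
  1 × N: 2 H
  1 × O (charge -1): no H
  Total hydrogens = 11.
Net charge -1.
Molecular formula: C7H11ClNO3-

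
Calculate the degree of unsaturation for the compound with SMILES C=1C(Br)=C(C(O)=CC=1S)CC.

4

Molecular formula from the SMILES: C8H9BrOS.
DoU = (2C + 2 + N − H − X)/2 = (2·8 + 2 + 0 − 9 − 1)/2 = 8/2 = 4.
(Structurally: 1 ring(s) + 3 π bond(s) = 4.)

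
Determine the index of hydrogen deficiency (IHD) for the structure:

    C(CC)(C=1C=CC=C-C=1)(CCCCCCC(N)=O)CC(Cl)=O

Molecular formula from the SMILES: C18H26ClNO2.
DoU = (2C + 2 + N − H − X)/2 = (2·18 + 2 + 1 − 26 − 1)/2 = 12/2 = 6.
(Structurally: 1 ring(s) + 5 π bond(s) = 6.)

6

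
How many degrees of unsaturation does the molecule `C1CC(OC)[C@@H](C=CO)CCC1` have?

Molecular formula from the SMILES: C10H18O2.
DoU = (2C + 2 + N − H − X)/2 = (2·10 + 2 + 0 − 18 − 0)/2 = 4/2 = 2.
(Structurally: 1 ring(s) + 1 π bond(s) = 2.)

2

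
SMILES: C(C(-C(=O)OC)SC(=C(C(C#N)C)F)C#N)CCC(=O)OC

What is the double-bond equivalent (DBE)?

7

Molecular formula from the SMILES: C14H17FN2O4S.
DoU = (2C + 2 + N − H − X)/2 = (2·14 + 2 + 2 − 17 − 1)/2 = 14/2 = 7.
(Structurally: 0 ring(s) + 7 π bond(s) = 7.)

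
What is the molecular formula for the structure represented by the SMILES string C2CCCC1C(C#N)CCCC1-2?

C11H17N

Heavy atoms from the SMILES: 11 C, 1 N.
Implicit hydrogens by atom environment:
  7 × C: 2 H each → 14
  3 × C: 1 H each → 3
  1 × C: no H
  1 × N: no H
  Total hydrogens = 17.
Molecular formula: C11H17N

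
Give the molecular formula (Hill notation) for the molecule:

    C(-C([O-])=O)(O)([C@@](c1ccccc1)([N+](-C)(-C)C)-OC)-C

C14H21NO4

Heavy atoms from the SMILES: 14 C, 1 N, 4 O.
Implicit hydrogens by atom environment:
  5 × C: 3 H each → 15
  5 × C (aromatic): 1 H each → 5
  3 × C: no H
  2 × O: no H
  1 × C (aromatic): no H
  1 × N (charge +1): no H
  1 × O: 1 H
  1 × O (charge -1): no H
  Total hydrogens = 21.
Molecular formula: C14H21NO4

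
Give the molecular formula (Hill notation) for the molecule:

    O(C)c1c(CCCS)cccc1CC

Heavy atoms from the SMILES: 12 C, 1 O, 1 S.
Implicit hydrogens by atom environment:
  4 × C: 2 H each → 8
  3 × C (aromatic): 1 H each → 3
  3 × C (aromatic): no H
  2 × C: 3 H each → 6
  1 × O: no H
  1 × S: 1 H
  Total hydrogens = 18.
Molecular formula: C12H18OS

C12H18OS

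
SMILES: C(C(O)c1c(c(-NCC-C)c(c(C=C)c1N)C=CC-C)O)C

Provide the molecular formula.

C18H28N2O2

Heavy atoms from the SMILES: 18 C, 2 N, 2 O.
Implicit hydrogens by atom environment:
  6 × C (aromatic): no H
  5 × C: 2 H each → 10
  4 × C: 1 H each → 4
  3 × C: 3 H each → 9
  2 × O: 1 H each → 2
  1 × N: 2 H
  1 × N: 1 H
  Total hydrogens = 28.
Molecular formula: C18H28N2O2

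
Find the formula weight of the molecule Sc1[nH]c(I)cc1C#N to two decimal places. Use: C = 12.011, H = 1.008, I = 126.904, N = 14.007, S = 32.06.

250.06

Molecular formula: C5H3IN2S.
M = 5×12.011 + 3×1.008 + 1×126.904 + 2×14.007 + 1×32.06 = 250.06 g/mol.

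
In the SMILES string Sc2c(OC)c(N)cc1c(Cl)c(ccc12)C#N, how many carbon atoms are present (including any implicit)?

12

The symbol for carbon appears 12 times in the SMILES. Lowercase c denotes aromatic carbon and counts toward C.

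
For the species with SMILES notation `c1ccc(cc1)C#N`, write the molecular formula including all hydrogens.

Heavy atoms from the SMILES: 7 C, 1 N.
Implicit hydrogens by atom environment:
  5 × C (aromatic): 1 H each → 5
  1 × C (aromatic): no H
  1 × C: no H
  1 × N: no H
  Total hydrogens = 5.
Molecular formula: C7H5N

C7H5N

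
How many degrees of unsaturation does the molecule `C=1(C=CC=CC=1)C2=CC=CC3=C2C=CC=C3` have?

11

Molecular formula from the SMILES: C16H12.
DoU = (2C + 2 + N − H − X)/2 = (2·16 + 2 + 0 − 12 − 0)/2 = 22/2 = 11.
(Structurally: 3 ring(s) + 8 π bond(s) = 11.)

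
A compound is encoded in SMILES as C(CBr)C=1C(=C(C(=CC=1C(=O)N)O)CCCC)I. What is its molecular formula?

Heavy atoms from the SMILES: 1 Br, 13 C, 1 I, 1 N, 2 O.
Implicit hydrogens by atom environment:
  5 × C: 2 H each → 10
  5 × C (aromatic): no H
  1 × Br: no H
  1 × C: 3 H
  1 × C (aromatic): 1 H
  1 × C: no H
  1 × I: no H
  1 × N: 2 H
  1 × O: 1 H
  1 × O: no H
  Total hydrogens = 17.
Molecular formula: C13H17BrINO2

C13H17BrINO2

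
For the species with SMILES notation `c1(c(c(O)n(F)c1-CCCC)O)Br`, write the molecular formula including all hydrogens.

Heavy atoms from the SMILES: 1 Br, 8 C, 1 F, 1 N, 2 O.
Implicit hydrogens by atom environment:
  4 × C (aromatic): no H
  3 × C: 2 H each → 6
  2 × O: 1 H each → 2
  1 × Br: no H
  1 × C: 3 H
  1 × F: no H
  1 × N (aromatic): no H
  Total hydrogens = 11.
Molecular formula: C8H11BrFNO2

C8H11BrFNO2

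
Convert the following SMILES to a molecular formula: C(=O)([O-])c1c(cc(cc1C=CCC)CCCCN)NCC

Heavy atoms from the SMILES: 17 C, 2 N, 2 O.
Implicit hydrogens by atom environment:
  6 × C: 2 H each → 12
  4 × C (aromatic): no H
  2 × C: 3 H each → 6
  2 × C (aromatic): 1 H each → 2
  2 × C: 1 H each → 2
  1 × C: no H
  1 × N: 2 H
  1 × N: 1 H
  1 × O: no H
  1 × O (charge -1): no H
  Total hydrogens = 25.
Net charge -1.
Molecular formula: C17H25N2O2-

C17H25N2O2-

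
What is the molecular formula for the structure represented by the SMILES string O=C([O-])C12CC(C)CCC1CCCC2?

C12H19O2-

Heavy atoms from the SMILES: 12 C, 2 O.
Implicit hydrogens by atom environment:
  7 × C: 2 H each → 14
  2 × C: 1 H each → 2
  2 × C: no H
  1 × C: 3 H
  1 × O: no H
  1 × O (charge -1): no H
  Total hydrogens = 19.
Net charge -1.
Molecular formula: C12H19O2-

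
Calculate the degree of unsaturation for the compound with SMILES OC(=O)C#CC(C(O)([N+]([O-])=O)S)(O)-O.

4

Molecular formula from the SMILES: C5H5NO7S.
DoU = (2C + 2 + N − H − X)/2 = (2·5 + 2 + 1 − 5 − 0)/2 = 8/2 = 4.
(Structurally: 0 ring(s) + 4 π bond(s) = 4.)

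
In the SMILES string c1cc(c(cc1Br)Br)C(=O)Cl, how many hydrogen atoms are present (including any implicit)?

Hydrogens are implicit in SMILES; fill each atom to its normal valence:
  3 × C (aromatic): 1 H each → 3
  3 × C (aromatic): no H
  2 × Br: no H
  1 × C: no H
  1 × Cl: no H
  1 × O: no H
  Total hydrogens = 3.

3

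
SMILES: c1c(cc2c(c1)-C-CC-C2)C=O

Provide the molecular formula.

C11H12O

Heavy atoms from the SMILES: 11 C, 1 O.
Implicit hydrogens by atom environment:
  4 × C: 2 H each → 8
  3 × C (aromatic): 1 H each → 3
  3 × C (aromatic): no H
  1 × C: 1 H
  1 × O: no H
  Total hydrogens = 12.
Molecular formula: C11H12O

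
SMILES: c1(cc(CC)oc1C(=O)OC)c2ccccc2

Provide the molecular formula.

Heavy atoms from the SMILES: 14 C, 3 O.
Implicit hydrogens by atom environment:
  6 × C (aromatic): 1 H each → 6
  4 × C (aromatic): no H
  2 × C: 3 H each → 6
  2 × O: no H
  1 × C: 2 H
  1 × C: no H
  1 × O (aromatic): no H
  Total hydrogens = 14.
Molecular formula: C14H14O3

C14H14O3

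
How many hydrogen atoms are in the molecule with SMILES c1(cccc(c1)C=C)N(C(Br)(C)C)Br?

13

Hydrogens are implicit in SMILES; fill each atom to its normal valence:
  4 × C (aromatic): 1 H each → 4
  2 × Br: no H
  2 × C: 3 H each → 6
  2 × C (aromatic): no H
  1 × C: 2 H
  1 × C: 1 H
  1 × C: no H
  1 × N: no H
  Total hydrogens = 13.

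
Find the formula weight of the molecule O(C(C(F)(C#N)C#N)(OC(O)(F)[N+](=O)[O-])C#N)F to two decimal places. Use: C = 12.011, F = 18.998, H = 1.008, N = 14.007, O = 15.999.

Molecular formula: C6HF3N4O5.
M = 6×12.011 + 3×18.998 + 1×1.008 + 4×14.007 + 5×15.999 = 266.09 g/mol.

266.09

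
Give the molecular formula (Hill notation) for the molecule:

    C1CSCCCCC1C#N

Heavy atoms from the SMILES: 8 C, 1 N, 1 S.
Implicit hydrogens by atom environment:
  6 × C: 2 H each → 12
  1 × C: 1 H
  1 × C: no H
  1 × N: no H
  1 × S: no H
  Total hydrogens = 13.
Molecular formula: C8H13NS

C8H13NS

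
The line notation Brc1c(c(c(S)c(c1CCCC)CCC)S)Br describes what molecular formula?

C13H18Br2S2

Heavy atoms from the SMILES: 2 Br, 13 C, 2 S.
Implicit hydrogens by atom environment:
  6 × C (aromatic): no H
  5 × C: 2 H each → 10
  2 × Br: no H
  2 × C: 3 H each → 6
  2 × S: 1 H each → 2
  Total hydrogens = 18.
Molecular formula: C13H18Br2S2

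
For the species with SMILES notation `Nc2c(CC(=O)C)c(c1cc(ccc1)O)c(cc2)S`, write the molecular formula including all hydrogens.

Heavy atoms from the SMILES: 15 C, 1 N, 2 O, 1 S.
Implicit hydrogens by atom environment:
  6 × C (aromatic): 1 H each → 6
  6 × C (aromatic): no H
  1 × C: 3 H
  1 × C: 2 H
  1 × C: no H
  1 × N: 2 H
  1 × O: 1 H
  1 × O: no H
  1 × S: 1 H
  Total hydrogens = 15.
Molecular formula: C15H15NO2S

C15H15NO2S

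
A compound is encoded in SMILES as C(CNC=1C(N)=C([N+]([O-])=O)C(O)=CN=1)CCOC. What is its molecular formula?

C10H16N4O4

Heavy atoms from the SMILES: 10 C, 4 N, 4 O.
Implicit hydrogens by atom environment:
  4 × C: 2 H each → 8
  4 × C (aromatic): no H
  2 × O: no H
  1 × C: 3 H
  1 × C (aromatic): 1 H
  1 × N: 2 H
  1 × N: 1 H
  1 × N (aromatic): no H
  1 × N (charge +1): no H
  1 × O: 1 H
  1 × O (charge -1): no H
  Total hydrogens = 16.
Molecular formula: C10H16N4O4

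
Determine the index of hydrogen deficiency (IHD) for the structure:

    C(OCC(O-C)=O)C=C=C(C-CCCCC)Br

Molecular formula from the SMILES: C13H21BrO3.
DoU = (2C + 2 + N − H − X)/2 = (2·13 + 2 + 0 − 21 − 1)/2 = 6/2 = 3.
(Structurally: 0 ring(s) + 3 π bond(s) = 3.)

3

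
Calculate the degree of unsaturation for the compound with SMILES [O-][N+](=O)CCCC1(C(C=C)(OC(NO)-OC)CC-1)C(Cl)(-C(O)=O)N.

4

Molecular formula from the SMILES: C13H22ClN3O7.
DoU = (2C + 2 + N − H − X)/2 = (2·13 + 2 + 3 − 22 − 1)/2 = 8/2 = 4.
(Structurally: 1 ring(s) + 3 π bond(s) = 4.)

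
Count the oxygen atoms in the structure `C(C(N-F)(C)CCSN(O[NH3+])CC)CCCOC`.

2

The symbol for oxygen appears 2 times in the SMILES.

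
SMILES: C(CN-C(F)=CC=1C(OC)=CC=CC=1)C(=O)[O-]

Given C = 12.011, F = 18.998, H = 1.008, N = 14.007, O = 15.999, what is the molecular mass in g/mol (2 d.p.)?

Molecular formula: C12H13FNO3-.
M = 12×12.011 + 1×18.998 + 13×1.008 + 1×14.007 + 3×15.999 = 238.24 g/mol.

238.24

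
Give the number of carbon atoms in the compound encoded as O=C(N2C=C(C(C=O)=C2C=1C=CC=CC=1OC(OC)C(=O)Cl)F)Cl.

The symbol for carbon appears 15 times in the SMILES. (Cl is a single chlorine, not C + l.)

15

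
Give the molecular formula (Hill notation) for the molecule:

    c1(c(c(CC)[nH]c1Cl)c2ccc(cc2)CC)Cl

Heavy atoms from the SMILES: 14 C, 2 Cl, 1 N.
Implicit hydrogens by atom environment:
  6 × C (aromatic): no H
  4 × C (aromatic): 1 H each → 4
  2 × C: 3 H each → 6
  2 × C: 2 H each → 4
  2 × Cl: no H
  1 × N (aromatic): 1 H
  Total hydrogens = 15.
Molecular formula: C14H15Cl2N

C14H15Cl2N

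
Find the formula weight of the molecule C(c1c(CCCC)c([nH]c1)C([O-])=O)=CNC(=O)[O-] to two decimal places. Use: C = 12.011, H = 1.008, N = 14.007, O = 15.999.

250.25

Molecular formula: [C12H14N2O4]2-.
M = 12×12.011 + 14×1.008 + 2×14.007 + 4×15.999 = 250.25 g/mol.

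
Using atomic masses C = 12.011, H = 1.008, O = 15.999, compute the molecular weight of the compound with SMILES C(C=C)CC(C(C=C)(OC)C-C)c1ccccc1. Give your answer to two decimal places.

Molecular formula: C17H24O.
M = 17×12.011 + 24×1.008 + 1×15.999 = 244.38 g/mol.

244.38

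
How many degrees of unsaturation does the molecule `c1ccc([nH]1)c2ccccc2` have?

Molecular formula from the SMILES: C10H9N.
DoU = (2C + 2 + N − H − X)/2 = (2·10 + 2 + 1 − 9 − 0)/2 = 14/2 = 7.
(Structurally: 2 ring(s) + 5 π bond(s) = 7.)

7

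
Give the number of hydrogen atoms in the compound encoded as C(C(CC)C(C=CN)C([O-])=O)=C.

Hydrogens are implicit in SMILES; fill each atom to its normal valence:
  5 × C: 1 H each → 5
  2 × C: 2 H each → 4
  1 × C: 3 H
  1 × C: no H
  1 × N: 2 H
  1 × O: no H
  1 × O (charge -1): no H
  Total hydrogens = 14.

14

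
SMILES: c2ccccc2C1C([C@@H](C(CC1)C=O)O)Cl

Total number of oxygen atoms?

The symbol for oxygen appears 2 times in the SMILES.

2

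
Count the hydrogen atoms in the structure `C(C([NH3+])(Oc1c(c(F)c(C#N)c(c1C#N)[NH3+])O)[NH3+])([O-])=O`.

Hydrogens are implicit in SMILES; fill each atom to its normal valence:
  6 × C (aromatic): no H
  4 × C: no H
  3 × N (charge +1): 3 H each → 9
  2 × N: no H
  2 × O: no H
  1 × F: no H
  1 × O: 1 H
  1 × O (charge -1): no H
  Total hydrogens = 10.

10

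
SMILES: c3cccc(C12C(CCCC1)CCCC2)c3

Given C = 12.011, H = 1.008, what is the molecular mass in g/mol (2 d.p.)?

214.35

Molecular formula: C16H22.
M = 16×12.011 + 22×1.008 = 214.35 g/mol.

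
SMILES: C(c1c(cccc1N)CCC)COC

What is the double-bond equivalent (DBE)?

Molecular formula from the SMILES: C12H19NO.
DoU = (2C + 2 + N − H − X)/2 = (2·12 + 2 + 1 − 19 − 0)/2 = 8/2 = 4.
(Structurally: 1 ring(s) + 3 π bond(s) = 4.)

4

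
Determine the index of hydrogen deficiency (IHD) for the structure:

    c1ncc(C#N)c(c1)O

6

Molecular formula from the SMILES: C6H4N2O.
DoU = (2C + 2 + N − H − X)/2 = (2·6 + 2 + 2 − 4 − 0)/2 = 12/2 = 6.
(Structurally: 1 ring(s) + 5 π bond(s) = 6.)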